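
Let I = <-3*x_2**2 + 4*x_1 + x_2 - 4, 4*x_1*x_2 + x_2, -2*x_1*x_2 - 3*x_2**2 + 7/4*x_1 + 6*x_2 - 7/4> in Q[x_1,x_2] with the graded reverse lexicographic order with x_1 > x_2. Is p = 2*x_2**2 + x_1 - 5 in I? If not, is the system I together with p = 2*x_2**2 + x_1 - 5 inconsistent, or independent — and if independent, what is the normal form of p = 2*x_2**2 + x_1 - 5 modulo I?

Adjoining 2*x_2**2 + x_1 - 5 makes the ideal the whole ring: the system is inconsistent.

First compute the reduced Gröbner basis of I by Buchberger's algorithm.
f_1 = -3*x_2**2 + 4*x_1 + x_2 - 4, LT = x_2**2.
f_2 = 4*x_1*x_2 + x_2, LT = x_1*x_2.
f_3 = -2*x_1*x_2 - 3*x_2**2 + 7/4*x_1 + 6*x_2 - 7/4, LT = x_1*x_2.

S(f_1,f_2): lcm = x_1*x_2**2. S = -4/3*x_1**2 - 1/3*x_1*x_2 - 1/4*x_2**2 + 4/3*x_1.
  leading term x_1**2: no divisor's leading term divides it; move -4/3*x_1**2 to the remainder.
  leading term x_1*x_2: subtract (-1/12)·f_2 from -1/3*x_1*x_2 - 1/4*x_2**2 + 4/3*x_1 → -1/4*x_2**2 + 4/3*x_1 + 1/12*x_2
  leading term x_2**2: subtract (1/12)·f_1 from -1/4*x_2**2 + 4/3*x_1 + 1/12*x_2 → x_1 + 1/3
  leading term x_1: no divisor's leading term divides it; move x_1 to the remainder.
  leading term 1: no divisor's leading term divides it; move 1/3 to the remainder.
  remainder -4/3*x_1**2 + x_1 + 1/3 ≠ 0; add h_4 = -4/3*x_1**2 + x_1 + 1/3 to the basis.

S(f_1,f_3): lcm = x_1*x_2**2. S = -3/2*x_2**3 - 4/3*x_1**2 + 13/24*x_1*x_2 + 3*x_2**2 + 4/3*x_1 - 7/8*x_2.
  leading term x_2**3: subtract (1/2*x_2)·f_1 from -3/2*x_2**3 - 4/3*x_1**2 + 13/24*x_1*x_2 + 3*x_2**2 + 4/3*x_1 - 7/8*x_2 → -4/3*x_1**2 - 35/24*x_1*x_2 + 5/2*x_2**2 + 4/3*x_1 + 9/8*x_2
  leading term x_1**2: subtract (1)·h_4 from -4/3*x_1**2 - 35/24*x_1*x_2 + 5/2*x_2**2 + 4/3*x_1 + 9/8*x_2 → -35/24*x_1*x_2 + 5/2*x_2**2 + 1/3*x_1 + 9/8*x_2 - 1/3
  leading term x_1*x_2: subtract (-35/96)·f_2 from -35/24*x_1*x_2 + 5/2*x_2**2 + 1/3*x_1 + 9/8*x_2 - 1/3 → 5/2*x_2**2 + 1/3*x_1 + 143/96*x_2 - 1/3
  leading term x_2**2: subtract (-5/6)·f_1 from 5/2*x_2**2 + 1/3*x_1 + 143/96*x_2 - 1/3 → 11/3*x_1 + 223/96*x_2 - 11/3
  leading term x_1: no divisor's leading term divides it; move 11/3*x_1 to the remainder.
  leading term x_2: no divisor's leading term divides it; move 223/96*x_2 to the remainder.
  leading term 1: no divisor's leading term divides it; move -11/3 to the remainder.
  remainder 11/3*x_1 + 223/96*x_2 - 11/3 ≠ 0; add h_5 = 11/3*x_1 + 223/96*x_2 - 11/3 to the basis.

S(f_2,f_3): lcm = x_1*x_2. S = -3/2*x_2**2 + 7/8*x_1 + 13/4*x_2 - 7/8.
  leading term x_2**2: subtract (1/2)·f_1 from -3/2*x_2**2 + 7/8*x_1 + 13/4*x_2 - 7/8 → -9/8*x_1 + 11/4*x_2 + 9/8
  leading term x_1: subtract (-27/88)·h_5 from -9/8*x_1 + 11/4*x_2 + 9/8 → 9751/2816*x_2
  leading term x_2: no divisor's leading term divides it; move 9751/2816*x_2 to the remainder.
  remainder 9751/2816*x_2 ≠ 0; add h_6 = 9751/2816*x_2 to the basis.

The other S-polynomials (S(f_1,h_4), S(f_2,h_4), S(f_3,h_4), S(f_1,h_5), S(f_2,h_5), S(f_3,h_5), S(h_4,h_5), S(f_1,h_6), S(f_2,h_6), S(f_3,h_6), S(h_4,h_6), S(h_5,h_6)) all reduce to 0 modulo the current basis, so we have a Gröbner basis.
Inter-reduce: drop elements whose leading term is divisible by another's, tail-reduce, and make monic.
Reduced Gröbner basis: {x_1 - 1, x_2}.
Label its elements g_1 = x_1 - 1, g_2 = x_2.

Reduce p = 2*x_2**2 + x_1 - 5 modulo G:
  leading term x_2**2: subtract (2*x_2)·g_2 from 2*x_2**2 + x_1 - 5 → x_1 - 5
  leading term x_1: subtract (1)·g_1 from x_1 - 5 → -4
  leading term 1: no divisor's leading term divides it; move -4 to the remainder.
  normal form = -4.
The normal form is nonzero, so p ∉ I. Since p minus its normal form lies in I, I + (p) = I + (r) where r = -4; decide whether this ideal is the whole ring.
Here r = -4 is a nonzero constant, hence a unit: 1 ∈ I + (p), the Gröbner basis of I + (p) is {1}, and the enlarged system has no common solution — adjoining p is inconsistent.

Ideal membership is decidable via reduction modulo a Gröbner basis.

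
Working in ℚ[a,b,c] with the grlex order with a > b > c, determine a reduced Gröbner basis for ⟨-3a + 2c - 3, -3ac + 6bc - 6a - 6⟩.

G = {bc - ⅓c² - ⅙c, a - ⅔c + 1}

Buchberger's algorithm terminates because the ascending chain of leading-term ideals stabilizes.

f_1 = -3a + 2c - 3, LT = a.
f_2 = -3ac + 6bc - 6a - 6, LT = ac.

S(f_1,f_2): lcm = ac. S = 2bc - ⅔c² - 2a + c - 2.
  leading term bc: no divisor's leading term divides it; move 2bc to the remainder.
  leading term c²: no divisor's leading term divides it; move -⅔c² to the remainder.
  leading term a: subtract (⅔)·f_1 from -2a + c - 2 → -⅓c
  leading term c: no divisor's leading term divides it; move -⅓c to the remainder.
  remainder 2bc - ⅔c² - ⅓c ≠ 0; add g_3 = 2bc - ⅔c² - ⅓c to the basis.

The other S-polynomials (S(f_1,g_3), S(f_2,g_3)) all reduce to 0 modulo the current basis, so we have a Gröbner basis.
Inter-reduce: drop elements whose leading term is divisible by another's, tail-reduce, and make monic.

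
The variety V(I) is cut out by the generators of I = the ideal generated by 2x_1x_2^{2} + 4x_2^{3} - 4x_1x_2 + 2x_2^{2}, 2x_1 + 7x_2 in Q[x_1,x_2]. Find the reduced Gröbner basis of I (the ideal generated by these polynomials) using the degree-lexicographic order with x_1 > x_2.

The reduced Gröbner basis is the canonical form of the ideal for this ordering.

f_1 = 2x_1x_2^{2} + 4x_2^{3} - 4x_1x_2 + 2x_2^{2}, LT = x_1x_2^{2}.
f_2 = 2x_1 + 7x_2, LT = x_1.

S(f_1,f_2): lcm = x_1x_2^{2}. S = -\tfrac{3}{2}x_2^{3} - 2x_1x_2 + x_2^{2}.
  leading term x_2^{3}: no divisor's leading term divides it; move -\tfrac{3}{2}x_2^{3} to the remainder.
  leading term x_1x_2: subtract (-x_2)·f_2 from -2x_1x_2 + x_2^{2} → 8x_2^{2}
  leading term x_2^{2}: no divisor's leading term divides it; move 8x_2^{2} to the remainder.
  remainder -\tfrac{3}{2}x_2^{3} + 8x_2^{2} ≠ 0; add g_3 = -\tfrac{3}{2}x_2^{3} + 8x_2^{2} to the basis.

The other S-polynomials (S(f_1,g_3), S(f_2,g_3)) all reduce to 0 modulo the current basis, so we have a Gröbner basis.
Inter-reduce: drop elements whose leading term is divisible by another's, tail-reduce, and make monic.

G = {x_2^{3} - \tfrac{16}{3}x_2^{2}, x_1 + \tfrac{7}{2}x_2}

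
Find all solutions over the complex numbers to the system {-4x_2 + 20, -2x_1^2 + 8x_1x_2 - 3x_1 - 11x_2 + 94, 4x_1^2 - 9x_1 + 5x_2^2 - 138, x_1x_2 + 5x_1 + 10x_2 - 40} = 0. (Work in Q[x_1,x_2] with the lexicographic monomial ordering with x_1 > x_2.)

Compute a lex Gröbner basis by Buchberger's algorithm.
f_1 = -4x_2 + 20, LT = x_2.
f_2 = -2x_1^2 + 8x_1x_2 - 3x_1 - 11x_2 + 94, LT = x_1^2.
f_3 = 4x_1^2 - 9x_1 + 5x_2^2 - 138, LT = x_1^2.
f_4 = x_1x_2 + 5x_1 + 10x_2 - 40, LT = x_1x_2.

S(f_1,f_4): lcm = x_1x_2. S = -10x_1 - 10x_2 + 40.
  leading term x_1: no divisor's leading term divides it; move -10x_1 to the remainder.
  leading term x_2: subtract (5/2)·f_1 from -10x_2 + 40 → -10
  leading term 1: no divisor's leading term divides it; move -10 to the remainder.
  remainder -10x_1 - 10 ≠ 0; add h_5 = -10x_1 - 10 to the basis.

The other S-polynomials (S(f_1,f_2), S(f_1,f_3), S(f_2,f_3), S(f_2,f_4), S(f_3,f_4), S(f_1,h_5), S(f_2,h_5), S(f_3,h_5), S(f_4,h_5)) all reduce to 0 modulo the current basis, so we have a Gröbner basis.
Inter-reduce: drop elements whose leading term is divisible by another's, tail-reduce, and make monic.
Reduced Gröbner basis: {x_1 + 1, x_2 - 5}.

The lex basis is triangular: the last element involves only x_2. Solving x_2 - 5 = 0 gives x_2 ∈ {5}; substituting each value into the earlier elements determines the remaining variables.
  x_2 = 5: the earlier basis element becomes x_1 + 1 = 0, giving x_1 = -1 — point (-1, 5).

{(-1, 5)}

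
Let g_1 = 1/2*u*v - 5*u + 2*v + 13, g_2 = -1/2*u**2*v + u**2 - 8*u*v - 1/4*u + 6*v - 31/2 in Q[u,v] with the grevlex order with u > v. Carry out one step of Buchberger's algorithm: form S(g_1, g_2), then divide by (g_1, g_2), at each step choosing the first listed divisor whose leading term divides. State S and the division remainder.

S(g_1, g_2) = -8*u**2 - 12*u*v + 51/2*u + 12*v - 31; remainder on division = -8*u**2 - 189/2*u + 60*v + 281.

lcm(LM(g_1), LM(g_2)) = u**2*v.
S = (lcm/LT(g_1))·g_1 − (lcm/LT(g_2))·g_2 = -8*u**2 - 12*u*v + 51/2*u + 12*v - 31.
Reduce S modulo (g_1, g_2) in that order:
  leading term u**2: no divisor's leading term divides it; move -8*u**2 to the remainder.
  leading term u*v: subtract (-24)·g_1 from -12*u*v + 51/2*u + 12*v - 31 → -189/2*u + 60*v + 281
  leading term u: no divisor's leading term divides it; move -189/2*u to the remainder.
  leading term v: no divisor's leading term divides it; move 60*v to the remainder.
  leading term 1: no divisor's leading term divides it; move 281 to the remainder.
The remainder -8*u**2 - 189/2*u + 60*v + 281 is nonzero, so it would be added as the next basis element.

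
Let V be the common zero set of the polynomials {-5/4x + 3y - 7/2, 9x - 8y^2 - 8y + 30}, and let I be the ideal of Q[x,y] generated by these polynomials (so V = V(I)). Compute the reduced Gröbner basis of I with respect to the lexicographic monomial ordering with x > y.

G = {x - 12/5y + 14/5, y^2 - 17/10y - 3/5}

Buchberger's algorithm terminates because the ascending chain of leading-term ideals stabilizes.

f_1 = -5/4x + 3y - 7/2, LT = x.
f_2 = 9x - 8y^2 - 8y + 30, LT = x.

S(f_1,f_2): lcm = x. S = 8/9y^2 - 68/45y - 8/15.
  reduce S modulo (f_1, f_2):
  remainder 8/9y^2 - 68/45y - 8/15 ≠ 0; add g_3 = 8/9y^2 - 68/45y - 8/15 to the basis.

The other S-polynomials (S(f_1,g_3), S(f_2,g_3)) all reduce to 0 modulo the current basis, so we have a Gröbner basis.
Inter-reduce: drop elements whose leading term is divisible by another's, tail-reduce, and make monic.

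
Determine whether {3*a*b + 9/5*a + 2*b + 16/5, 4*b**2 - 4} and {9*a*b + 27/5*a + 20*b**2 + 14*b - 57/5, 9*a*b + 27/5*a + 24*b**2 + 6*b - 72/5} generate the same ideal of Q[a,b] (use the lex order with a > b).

Equality of ideals is decidable: compute both reduced Gröbner bases (unique for the ordering) and check whether they agree.
Buchberger on the first generating set:
f_1 = 3*a*b + 9/5*a + 2*b + 16/5, LT = a*b.
f_2 = 4*b**2 - 4, LT = b**2.

S(f_1,f_2): lcm = a*b**2. S = 3/5*a*b + a + 2/3*b**2 + 16/15*b.
  leading term a*b: subtract (1/5)·f_1 from 3/5*a*b + a + 2/3*b**2 + 16/15*b → 16/25*a + 2/3*b**2 + 2/3*b - 16/25
  leading term a: no divisor's leading term divides it; move 16/25*a to the remainder.
  leading term b**2: subtract (1/6)·f_2 from 2/3*b**2 + 2/3*b - 16/25 → 2/3*b + 2/75
  leading term b: no divisor's leading term divides it; move 2/3*b to the remainder.
  leading term 1: no divisor's leading term divides it; move 2/75 to the remainder.
  remainder 16/25*a + 2/3*b + 2/75 ≠ 0; add g_3 = 16/25*a + 2/3*b + 2/75 to the basis.

The other S-polynomials (S(f_1,g_3), S(f_2,g_3)) all reduce to 0 modulo the current basis, so we have a Gröbner basis.
Inter-reduce: drop elements whose leading term is divisible by another's, tail-reduce, and make monic.
Reduced Gröbner basis: {a + 25/24*b + 1/24, b**2 - 1}.

Buchberger on the second generating set:
h_1 = 9*a*b + 27/5*a + 20*b**2 + 14*b - 57/5, LT = a*b.
h_2 = 9*a*b + 27/5*a + 24*b**2 + 6*b - 72/5, LT = a*b.

S(h_1,h_2): lcm = a*b. S = -4/9*b**2 + 8/9*b + 1/3.
  leading term b**2: no divisor's leading term divides it; move -4/9*b**2 to the remainder.
  leading term b: no divisor's leading term divides it; move 8/9*b to the remainder.
  leading term 1: no divisor's leading term divides it; move 1/3 to the remainder.
  remainder -4/9*b**2 + 8/9*b + 1/3 ≠ 0; add k_3 = -4/9*b**2 + 8/9*b + 1/3 to the basis.

S(h_1,k_3): lcm = a*b**2. S = 13/5*a*b + 3/4*a + 20/9*b**3 + 14/9*b**2 - 19/15*b.
  leading term a*b: subtract (13/45)·h_1 from 13/5*a*b + 3/4*a + 20/9*b**3 + 14/9*b**2 - 19/15*b → -81/100*a + 20/9*b**3 - 38/9*b**2 - 239/45*b + 247/75
  leading term a: no divisor's leading term divides it; move -81/100*a to the remainder.
  leading term b**3: subtract (-5*b)·k_3 from 20/9*b**3 - 38/9*b**2 - 239/45*b + 247/75 → 2/9*b**2 - 164/45*b + 247/75
  leading term b**2: subtract (-1/2)·k_3 from 2/9*b**2 - 164/45*b + 247/75 → -16/5*b + 173/50
  leading term b: no divisor's leading term divides it; move -16/5*b to the remainder.
  leading term 1: no divisor's leading term divides it; move 173/50 to the remainder.
  remainder -81/100*a - 16/5*b + 173/50 ≠ 0; add k_4 = -81/100*a - 16/5*b + 173/50 to the basis.

The other S-polynomials (S(h_2,k_3), S(h_1,k_4), S(h_2,k_4), S(k_3,k_4)) all reduce to 0 modulo the current basis, so we have a Gröbner basis.
Inter-reduce: drop elements whose leading term is divisible by another's, tail-reduce, and make monic.
Reduced Gröbner basis: {a + 320/81*b - 346/81, b**2 - 2*b - 3/4}.

Since the reduced bases disagree, the two ideals are not the same.

No, the ideals differ.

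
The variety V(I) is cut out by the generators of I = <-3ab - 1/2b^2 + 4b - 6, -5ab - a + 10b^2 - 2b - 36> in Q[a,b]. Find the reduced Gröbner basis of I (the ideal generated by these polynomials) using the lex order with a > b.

G = {a - 65/6b^2 + 26/3b + 26, b^3 - 51/65b^2 - 164/65b + 12/65}

f_1 = -3ab - 1/2b^2 + 4b - 6, LT = ab.
f_2 = -5ab - a + 10b^2 - 2b - 36, LT = ab.

S(f_1,f_2): lcm = ab. S = -1/5a + 13/6b^2 - 26/15b - 26/5.
  leading term a: no divisor's leading term divides it; move -1/5a to the remainder.
  leading term b^2: no divisor's leading term divides it; move 13/6b^2 to the remainder.
  leading term b: no divisor's leading term divides it; move -26/15b to the remainder.
  leading term 1: no divisor's leading term divides it; move -26/5 to the remainder.
  remainder -1/5a + 13/6b^2 - 26/15b - 26/5 ≠ 0; add g_3 = -1/5a + 13/6b^2 - 26/15b - 26/5 to the basis.

S(f_1,g_3): lcm = ab. S = 65/6b^3 - 17/2b^2 - 82/3b + 2.
  leading term b^3: no divisor's leading term divides it; move 65/6b^3 to the remainder.
  leading term b^2: no divisor's leading term divides it; move -17/2b^2 to the remainder.
  leading term b: no divisor's leading term divides it; move -82/3b to the remainder.
  leading term 1: no divisor's leading term divides it; move 2 to the remainder.
  remainder 65/6b^3 - 17/2b^2 - 82/3b + 2 ≠ 0; add g_4 = 65/6b^3 - 17/2b^2 - 82/3b + 2 to the basis.

The other S-polynomials (S(f_2,g_3), S(f_1,g_4), S(f_2,g_4), S(g_3,g_4)) all reduce to 0 modulo the current basis, so we have a Gröbner basis.
Inter-reduce: drop elements whose leading term is divisible by another's, tail-reduce, and make monic.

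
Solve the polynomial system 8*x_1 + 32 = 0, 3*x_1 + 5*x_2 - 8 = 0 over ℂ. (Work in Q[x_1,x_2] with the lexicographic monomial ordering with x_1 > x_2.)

{(-4, 4)}

Compute a lex Gröbner basis by Buchberger's algorithm.
f_1 = 8*x_1 + 32, LT = x_1.
f_2 = 3*x_1 + 5*x_2 - 8, LT = x_1.

S(f_1,f_2): lcm = x_1. S = -5/3*x_2 + 20/3.
  leading term x_2: no divisor's leading term divides it; move -5/3*x_2 to the remainder.
  leading term 1: no divisor's leading term divides it; move 20/3 to the remainder.
  remainder -5/3*x_2 + 20/3 ≠ 0; add h_3 = -5/3*x_2 + 20/3 to the basis.

The other S-polynomials (S(f_1,h_3), S(f_2,h_3)) all reduce to 0 modulo the current basis, so we have a Gröbner basis.
Inter-reduce: drop elements whose leading term is divisible by another's, tail-reduce, and make monic.
Reduced Gröbner basis: {x_1 + 4, x_2 - 4}.

The lex basis is triangular: the last element involves only x_2. Solving x_2 - 4 = 0 gives x_2 ∈ {4}; substituting each value into the earlier elements determines the remaining variables.
  x_2 = 4: the earlier basis element becomes x_1 + 4 = 0, giving x_1 = -4 — point (-4, 4).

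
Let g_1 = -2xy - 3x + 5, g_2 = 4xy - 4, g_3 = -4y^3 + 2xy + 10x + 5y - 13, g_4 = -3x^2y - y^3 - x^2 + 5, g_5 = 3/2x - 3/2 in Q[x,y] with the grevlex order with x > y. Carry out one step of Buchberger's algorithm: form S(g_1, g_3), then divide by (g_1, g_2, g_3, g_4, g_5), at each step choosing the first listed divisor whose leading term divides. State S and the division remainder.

lcm(LM(g_1), LM(g_3)) = xy^3.
S = (lcm/LT(g_1))·g_1 − (lcm/LT(g_3))·g_3 = 1/2x^2y + 3/2xy^2 + 5/2x^2 + 5/4xy - 5/2y^2 - 13/4x.
Reduce S modulo (g_1, g_2, g_3, g_4, g_5) in that order:
  leading term x^2y: subtract (-1/4x)·g_1 from 1/2x^2y + 3/2xy^2 + 5/2x^2 + 5/4xy - 5/2y^2 - 13/4x → 3/2xy^2 + 7/4x^2 + 5/4xy - 5/2y^2 - 2x
  leading term xy^2: subtract (-3/4y)·g_1 from 3/2xy^2 + 7/4x^2 + 5/4xy - 5/2y^2 - 2x → 7/4x^2 - xy - 5/2y^2 - 2x + 15/4y
  leading term x^2: subtract (7/6x)·g_5 from 7/4x^2 - xy - 5/2y^2 - 2x + 15/4y → -xy - 5/2y^2 - 1/4x + 15/4y
  leading term xy: subtract (1/2)·g_1 from -xy - 5/2y^2 - 1/4x + 15/4y → -5/2y^2 + 5/4x + 15/4y - 5/2
  leading term y^2: no divisor's leading term divides it; move -5/2y^2 to the remainder.
  leading term x: subtract (5/6)·g_5 from 5/4x + 15/4y - 5/2 → 15/4y - 5/4
  leading term y: no divisor's leading term divides it; move 15/4y to the remainder.
  leading term 1: no divisor's leading term divides it; move -5/4 to the remainder.
The remainder -5/2y^2 + 15/4y - 5/4 is nonzero, so it would be added as the next basis element.

S(g_1, g_3) = 1/2x^2y + 3/2xy^2 + 5/2x^2 + 5/4xy - 5/2y^2 - 13/4x; remainder on division = -5/2y^2 + 15/4y - 5/4.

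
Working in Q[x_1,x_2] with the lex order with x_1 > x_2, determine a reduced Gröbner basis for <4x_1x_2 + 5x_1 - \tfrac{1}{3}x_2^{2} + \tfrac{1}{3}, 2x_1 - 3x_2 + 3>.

f_1 = 4x_1x_2 + 5x_1 - \tfrac{1}{3}x_2^{2} + \tfrac{1}{3}, LT = x_1x_2.
f_2 = 2x_1 - 3x_2 + 3, LT = x_1.

S(f_1,f_2): lcm = x_1x_2. S = \tfrac{5}{4}x_1 + \tfrac{17}{12}x_2^{2} - \tfrac{3}{2}x_2 + \tfrac{1}{12}.
  leading term x_1: subtract (\tfrac{5}{8})·f_2 from \tfrac{5}{4}x_1 + \tfrac{17}{12}x_2^{2} - \tfrac{3}{2}x_2 + \tfrac{1}{12} → \tfrac{17}{12}x_2^{2} + \tfrac{3}{8}x_2 - \tfrac{43}{24}
  leading term x_2^{2}: no divisor's leading term divides it; move \tfrac{17}{12}x_2^{2} to the remainder.
  leading term x_2: no divisor's leading term divides it; move \tfrac{3}{8}x_2 to the remainder.
  leading term 1: no divisor's leading term divides it; move -\tfrac{43}{24} to the remainder.
  remainder \tfrac{17}{12}x_2^{2} + \tfrac{3}{8}x_2 - \tfrac{43}{24} ≠ 0; add g_3 = \tfrac{17}{12}x_2^{2} + \tfrac{3}{8}x_2 - \tfrac{43}{24} to the basis.

S(f_1,g_3): lcm = x_1x_2^{2}. S = \tfrac{67}{68}x_1x_2 + \tfrac{43}{34}x_1 - \tfrac{1}{12}x_2^{3} + \tfrac{1}{12}x_2.
  leading term x_1x_2: subtract (\tfrac{67}{272})·f_1 from \tfrac{67}{68}x_1x_2 + \tfrac{43}{34}x_1 - \tfrac{1}{12}x_2^{3} + \tfrac{1}{12}x_2 → \tfrac{9}{272}x_1 - \tfrac{1}{12}x_2^{3} + \tfrac{67}{816}x_2^{2} + \tfrac{1}{12}x_2 - \tfrac{67}{816}
  leading term x_1: subtract (\tfrac{9}{544})·f_2 from \tfrac{9}{272}x_1 - \tfrac{1}{12}x_2^{3} + \tfrac{67}{816}x_2^{2} + \tfrac{1}{12}x_2 - \tfrac{67}{816} → -\tfrac{1}{12}x_2^{3} + \tfrac{67}{816}x_2^{2} + \tfrac{217}{1632}x_2 - \tfrac{215}{1632}
  leading term x_2^{3}: subtract (-\tfrac{1}{17}x_2)·g_3 from -\tfrac{1}{12}x_2^{3} + \tfrac{67}{816}x_2^{2} + \tfrac{217}{1632}x_2 - \tfrac{215}{1632} → \tfrac{5}{48}x_2^{2} + \tfrac{15}{544}x_2 - \tfrac{215}{1632}
  leading term x_2^{2}: subtract (\tfrac{5}{68})·g_3 from \tfrac{5}{48}x_2^{2} + \tfrac{15}{544}x_2 - \tfrac{215}{1632} → 0
  remainder 0.

S(f_2,g_3): leading monomials are coprime, so the S-polynomial reduces to 0 (Buchberger's first criterion).
Every S-polynomial of the final basis reduces to 0, so we have a Gröbner basis.
Inter-reduce: drop elements whose leading term is divisible by another's, tail-reduce, and make monic.

G = {x_1 - \tfrac{3}{2}x_2 + \tfrac{3}{2}, x_2^{2} + \tfrac{9}{34}x_2 - \tfrac{43}{34}}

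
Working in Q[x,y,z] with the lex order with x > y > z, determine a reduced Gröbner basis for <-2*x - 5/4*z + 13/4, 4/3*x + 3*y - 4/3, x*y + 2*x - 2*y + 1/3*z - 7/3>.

G = {x + 5/8*z - 13/8, y - 5/18*z + 5/18, z**2 + 122/25*z - 147/25}

f_1 = -2*x - 5/4*z + 13/4, LT = x.
f_2 = 4/3*x + 3*y - 4/3, LT = x.
f_3 = x*y + 2*x - 2*y + 1/3*z - 7/3, LT = x*y.

S(f_1,f_2): lcm = x. S = -9/4*y + 5/8*z - 5/8.
  leading term y: no divisor's leading term divides it; move -9/4*y to the remainder.
  leading term z: no divisor's leading term divides it; move 5/8*z to the remainder.
  leading term 1: no divisor's leading term divides it; move -5/8 to the remainder.
  remainder -9/4*y + 5/8*z - 5/8 ≠ 0; add g_4 = -9/4*y + 5/8*z - 5/8 to the basis.

S(f_1,f_3): lcm = x*y. S = -2*x + 5/8*y*z + 3/8*y - 1/3*z + 7/3.
  leading term x: subtract (1)·f_1 from -2*x + 5/8*y*z + 3/8*y - 1/3*z + 7/3 → 5/8*y*z + 3/8*y + 11/12*z - 11/12
  leading term y*z: subtract (-5/18*z)·g_4 from 5/8*y*z + 3/8*y + 11/12*z - 11/12 → 3/8*y + 25/144*z**2 + 107/144*z - 11/12
  leading term y: subtract (-1/6)·g_4 from 3/8*y + 25/144*z**2 + 107/144*z - 11/12 → 25/144*z**2 + 61/72*z - 49/48
  leading term z**2: no divisor's leading term divides it; move 25/144*z**2 to the remainder.
  leading term z: no divisor's leading term divides it; move 61/72*z to the remainder.
  leading term 1: no divisor's leading term divides it; move -49/48 to the remainder.
  remainder 25/144*z**2 + 61/72*z - 49/48 ≠ 0; add g_5 = 25/144*z**2 + 61/72*z - 49/48 to the basis.

The other S-polynomials (S(f_2,f_3), S(f_1,g_4), S(f_2,g_4), S(f_3,g_4), S(f_1,g_5), S(f_2,g_5), S(f_3,g_5), S(g_4,g_5)) all reduce to 0 modulo the current basis, so we have a Gröbner basis.
Inter-reduce: drop elements whose leading term is divisible by another's, tail-reduce, and make monic.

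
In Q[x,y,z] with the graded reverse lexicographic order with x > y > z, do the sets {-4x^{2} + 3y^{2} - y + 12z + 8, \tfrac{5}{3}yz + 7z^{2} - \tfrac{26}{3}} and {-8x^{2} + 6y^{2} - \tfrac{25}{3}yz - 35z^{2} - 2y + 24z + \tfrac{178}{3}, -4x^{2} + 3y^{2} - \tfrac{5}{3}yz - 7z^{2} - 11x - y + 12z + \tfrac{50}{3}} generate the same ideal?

For a fixed monomial order, each ideal has a unique reduced Gröbner basis; comparing bases decides equality.
Buchberger on the first generating set:
f_1 = -4x^{2} + 3y^{2} - y + 12z + 8, LT = x^{2}.
f_2 = \tfrac{5}{3}yz + 7z^{2} - \tfrac{26}{3}, LT = yz.

The S-polynomials (S(f_1,f_2)) all reduce to 0 modulo the current basis, so we have a Gröbner basis.
Inter-reduce: drop elements whose leading term is divisible by another's, tail-reduce, and make monic.
Reduced Gröbner basis: {x^{2} - \tfrac{3}{4}y^{2} + \tfrac{1}{4}y - 3z - 2, yz + \tfrac{21}{5}z^{2} - \tfrac{26}{5}}.

Buchberger on the second generating set:
h_1 = -8x^{2} + 6y^{2} - \tfrac{25}{3}yz - 35z^{2} - 2y + 24z + \tfrac{178}{3}, LT = x^{2}.
h_2 = -4x^{2} + 3y^{2} - \tfrac{5}{3}yz - 7z^{2} - 11x - y + 12z + \tfrac{50}{3}, LT = x^{2}.

S(h_1,h_2): lcm = x^{2}. S = \tfrac{5}{8}yz + \tfrac{21}{8}z^{2} - \tfrac{11}{4}x - \tfrac{13}{4}.
  reduce S modulo (h_1, h_2):
  remainder \tfrac{5}{8}yz + \tfrac{21}{8}z^{2} - \tfrac{11}{4}x - \tfrac{13}{4} ≠ 0; add k_3 = \tfrac{5}{8}yz + \tfrac{21}{8}z^{2} - \tfrac{11}{4}x - \tfrac{13}{4} to the basis.

The other S-polynomials (S(h_1,k_3), S(h_2,k_3)) all reduce to 0 modulo the current basis, so we have a Gröbner basis.
Inter-reduce: drop elements whose leading term is divisible by another's, tail-reduce, and make monic.
Reduced Gröbner basis: {x^{2} - \tfrac{3}{4}y^{2} + \tfrac{55}{12}x + \tfrac{1}{4}y - 3z - 2, yz + \tfrac{21}{5}z^{2} - \tfrac{22}{5}x - \tfrac{26}{5}}.

These differ, so the ideals are not equal.
The same test decides containment: I ⊆ J iff every generator of I reduces to 0 modulo a Gröbner basis of J.

No, the ideals differ.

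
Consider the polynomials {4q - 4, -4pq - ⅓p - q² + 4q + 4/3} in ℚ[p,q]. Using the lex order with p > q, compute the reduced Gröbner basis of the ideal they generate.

G = {p - 1, q - 1}

Buchberger's algorithm terminates because the ascending chain of leading-term ideals stabilizes.

f_1 = 4q - 4, LT = q.
f_2 = -4pq - ⅓p - q² + 4q + 4/3, LT = pq.

S(f_1,f_2): lcm = pq. S = -13/12p - ¼q² + q + ⅓.
  leading term p: no divisor's leading term divides it; move -13/12p to the remainder.
  leading term q²: subtract (-1/16q)·f_1 from -¼q² + q + ⅓ → ¾q + ⅓
  leading term q: subtract (3/16)·f_1 from ¾q + ⅓ → 13/12
  leading term 1: no divisor's leading term divides it; move 13/12 to the remainder.
  remainder -13/12p + 13/12 ≠ 0; add g_3 = -13/12p + 13/12 to the basis.

The other S-polynomials (S(f_1,g_3), S(f_2,g_3)) all reduce to 0 modulo the current basis, so we have a Gröbner basis.
Inter-reduce: drop elements whose leading term is divisible by another's, tail-reduce, and make monic.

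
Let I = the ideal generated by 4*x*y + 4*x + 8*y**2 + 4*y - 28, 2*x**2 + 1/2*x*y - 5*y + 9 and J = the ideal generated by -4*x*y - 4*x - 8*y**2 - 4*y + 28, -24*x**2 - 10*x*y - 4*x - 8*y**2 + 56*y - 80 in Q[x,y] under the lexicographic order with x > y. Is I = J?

Equality of ideals is decidable: compute both reduced Gröbner bases (unique for the ordering) and check whether they agree.
Buchberger on the first generating set:
f_1 = 4*x*y + 4*x + 8*y**2 + 4*y - 28, LT = x*y.
f_2 = 2*x**2 + 1/2*x*y - 5*y + 9, LT = x**2.

S(f_1,f_2): lcm = x**2*y. S = x**2 + 7/4*x*y**2 + x*y - 7*x + 5/2*y**2 - 9/2*y.
  leading term x**2: subtract (1/2)·f_2 from x**2 + 7/4*x*y**2 + x*y - 7*x + 5/2*y**2 - 9/2*y → 7/4*x*y**2 + 3/4*x*y - 7*x + 5/2*y**2 - 2*y - 9/2
  leading term x*y**2: subtract (7/16*y)·f_1 from 7/4*x*y**2 + 3/4*x*y - 7*x + 5/2*y**2 - 2*y - 9/2 → -x*y - 7*x - 7/2*y**3 + 3/4*y**2 + 41/4*y - 9/2
  leading term x*y: subtract (-1/4)·f_1 from -x*y - 7*x - 7/2*y**3 + 3/4*y**2 + 41/4*y - 9/2 → -6*x - 7/2*y**3 + 11/4*y**2 + 45/4*y - 23/2
  leading term x: no divisor's leading term divides it; move -6*x to the remainder.
  leading term y**3: no divisor's leading term divides it; move -7/2*y**3 to the remainder.
  leading term y**2: no divisor's leading term divides it; move 11/4*y**2 to the remainder.
  leading term y: no divisor's leading term divides it; move 45/4*y to the remainder.
  leading term 1: no divisor's leading term divides it; move -23/2 to the remainder.
  remainder -6*x - 7/2*y**3 + 11/4*y**2 + 45/4*y - 23/2 ≠ 0; add g_3 = -6*x - 7/2*y**3 + 11/4*y**2 + 45/4*y - 23/2 to the basis.

S(f_1,g_3): lcm = x*y. S = x - 7/12*y**4 + 11/24*y**3 + 31/8*y**2 - 11/12*y - 7.
  leading term x: subtract (-1/6)·g_3 from x - 7/12*y**4 + 11/24*y**3 + 31/8*y**2 - 11/12*y - 7 → -7/12*y**4 - 1/8*y**3 + 13/3*y**2 + 23/24*y - 107/12
  leading term y**4: no divisor's leading term divides it; move -7/12*y**4 to the remainder.
  leading term y**3: no divisor's leading term divides it; move -1/8*y**3 to the remainder.
  leading term y**2: no divisor's leading term divides it; move 13/3*y**2 to the remainder.
  leading term y: no divisor's leading term divides it; move 23/24*y to the remainder.
  leading term 1: no divisor's leading term divides it; move -107/12 to the remainder.
  remainder -7/12*y**4 - 1/8*y**3 + 13/3*y**2 + 23/24*y - 107/12 ≠ 0; add g_4 = -7/12*y**4 - 1/8*y**3 + 13/3*y**2 + 23/24*y - 107/12 to the basis.

The other S-polynomials (S(f_2,g_3), S(f_1,g_4), S(f_2,g_4), S(g_3,g_4)) all reduce to 0 modulo the current basis, so we have a Gröbner basis.
Inter-reduce: drop elements whose leading term is divisible by another's, tail-reduce, and make monic.
Reduced Gröbner basis: {x + 7/12*y**3 - 11/24*y**2 - 15/8*y + 23/12, y**4 + 3/14*y**3 - 52/7*y**2 - 23/14*y + 107/7}.

Buchberger on the second generating set:
h_1 = -4*x*y - 4*x - 8*y**2 - 4*y + 28, LT = x*y.
h_2 = -24*x**2 - 10*x*y - 4*x - 8*y**2 + 56*y - 80, LT = x**2.

S(h_1,h_2): lcm = x**2*y. S = x**2 + 19/12*x*y**2 + 5/6*x*y - 7*x - 1/3*y**3 + 7/3*y**2 - 10/3*y.
  leading term x**2: subtract (-1/24)·h_2 from x**2 + 19/12*x*y**2 + 5/6*x*y - 7*x - 1/3*y**3 + 7/3*y**2 - 10/3*y → 19/12*x*y**2 + 5/12*x*y - 43/6*x - 1/3*y**3 + 2*y**2 - y - 10/3
  leading term x*y**2: subtract (-19/48*y)·h_1 from 19/12*x*y**2 + 5/12*x*y - 43/6*x - 1/3*y**3 + 2*y**2 - y - 10/3 → -7/6*x*y - 43/6*x - 7/2*y**3 + 5/12*y**2 + 121/12*y - 10/3
  leading term x*y: subtract (7/24)·h_1 from -7/6*x*y - 43/6*x - 7/2*y**3 + 5/12*y**2 + 121/12*y - 10/3 → -6*x - 7/2*y**3 + 11/4*y**2 + 45/4*y - 23/2
  leading term x: no divisor's leading term divides it; move -6*x to the remainder.
  leading term y**3: no divisor's leading term divides it; move -7/2*y**3 to the remainder.
  leading term y**2: no divisor's leading term divides it; move 11/4*y**2 to the remainder.
  leading term y: no divisor's leading term divides it; move 45/4*y to the remainder.
  leading term 1: no divisor's leading term divides it; move -23/2 to the remainder.
  remainder -6*x - 7/2*y**3 + 11/4*y**2 + 45/4*y - 23/2 ≠ 0; add k_3 = -6*x - 7/2*y**3 + 11/4*y**2 + 45/4*y - 23/2 to the basis.

S(h_1,k_3): lcm = x*y. S = x - 7/12*y**4 + 11/24*y**3 + 31/8*y**2 - 11/12*y - 7.
  leading term x: subtract (-1/6)·k_3 from x - 7/12*y**4 + 11/24*y**3 + 31/8*y**2 - 11/12*y - 7 → -7/12*y**4 - 1/8*y**3 + 13/3*y**2 + 23/24*y - 107/12
  leading term y**4: no divisor's leading term divides it; move -7/12*y**4 to the remainder.
  leading term y**3: no divisor's leading term divides it; move -1/8*y**3 to the remainder.
  leading term y**2: no divisor's leading term divides it; move 13/3*y**2 to the remainder.
  leading term y: no divisor's leading term divides it; move 23/24*y to the remainder.
  leading term 1: no divisor's leading term divides it; move -107/12 to the remainder.
  remainder -7/12*y**4 - 1/8*y**3 + 13/3*y**2 + 23/24*y - 107/12 ≠ 0; add k_4 = -7/12*y**4 - 1/8*y**3 + 13/3*y**2 + 23/24*y - 107/12 to the basis.

The other S-polynomials (S(h_2,k_3), S(h_1,k_4), S(h_2,k_4), S(k_3,k_4)) all reduce to 0 modulo the current basis, so we have a Gröbner basis.
Inter-reduce: drop elements whose leading term is divisible by another's, tail-reduce, and make monic.
Reduced Gröbner basis: {x + 7/12*y**3 - 11/24*y**2 - 15/8*y + 23/12, y**4 + 3/14*y**3 - 52/7*y**2 - 23/14*y + 107/7}.

These coincide, so the ideals are equal.

Yes, the ideals are equal.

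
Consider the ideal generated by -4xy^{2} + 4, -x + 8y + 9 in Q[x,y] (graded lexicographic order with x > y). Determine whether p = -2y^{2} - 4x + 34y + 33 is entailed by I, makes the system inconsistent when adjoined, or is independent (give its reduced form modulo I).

First compute the reduced Gröbner basis of I by Buchberger's algorithm.
f_1 = -4xy^{2} + 4, LT = xy^{2}.
f_2 = -x + 8y + 9, LT = x.

S(f_1,f_2): lcm = xy^{2}. S = 8y^{3} + 9y^{2} - 1.
  leading term y^{3}: no divisor's leading term divides it; move 8y^{3} to the remainder.
  leading term y^{2}: no divisor's leading term divides it; move 9y^{2} to the remainder.
  leading term 1: no divisor's leading term divides it; move -1 to the remainder.
  remainder 8y^{3} + 9y^{2} - 1 ≠ 0; add h_3 = 8y^{3} + 9y^{2} - 1 to the basis.

The other S-polynomials (S(f_1,h_3), S(f_2,h_3)) all reduce to 0 modulo the current basis, so we have a Gröbner basis.
Inter-reduce: drop elements whose leading term is divisible by another's, tail-reduce, and make monic.
Reduced Gröbner basis: {y^{3} + \tfrac{9}{8}y^{2} - \tfrac{1}{8}, x - 8y - 9}.
Label its elements g_1 = y^{3} + \tfrac{9}{8}y^{2} - \tfrac{1}{8}, g_2 = x - 8y - 9.

Reduce p = -2y^{2} - 4x + 34y + 33 modulo G:
  leading term y^{2}: no divisor's leading term divides it; move -2y^{2} to the remainder.
  leading term x: subtract (-4)·g_2 from -4x + 34y + 33 → 2y - 3
  leading term y: no divisor's leading term divides it; move 2y to the remainder.
  leading term 1: no divisor's leading term divides it; move -3 to the remainder.
  normal form = -2y^{2} + 2y - 3.
The normal form is nonzero, so p ∉ I. Since p minus its normal form lies in I, I + (p) = I + (r) where r = -2y^{2} + 2y - 3; decide whether this ideal is the whole ring.
Run Buchberger on G together with r (pairs among the g_i already reduce to 0 since G is a Gröbner basis):
g_1 = y^{3} + \tfrac{9}{8}y^{2} - \tfrac{1}{8}, LT = y^{3}.
g_2 = x - 8y - 9, LT = x.
r = -2y^{2} + 2y - 3, LT = y^{2}.

S(g_1,r): lcm = y^{3}. S = \tfrac{17}{8}y^{2} - \tfrac{3}{2}y - \tfrac{1}{8}.
  leading term y^{2}: subtract (-\tfrac{17}{16})·r from \tfrac{17}{8}y^{2} - \tfrac{3}{2}y - \tfrac{1}{8} → \tfrac{5}{8}y - \tfrac{53}{16}
  leading term y: no divisor's leading term divides it; move \tfrac{5}{8}y to the remainder.
  leading term 1: no divisor's leading term divides it; move -\tfrac{53}{16} to the remainder.
  remainder \tfrac{5}{8}y - \tfrac{53}{16} ≠ 0; add m_4 = \tfrac{5}{8}y - \tfrac{53}{16} to the basis.

S(g_1,m_4): lcm = y^{3}. S = \tfrac{257}{40}y^{2} - \tfrac{1}{8}.
  leading term y^{2}: subtract (-\tfrac{257}{80})·r from \tfrac{257}{40}y^{2} - \tfrac{1}{8} → \tfrac{257}{40}y - \tfrac{781}{80}
  leading term y: subtract (\tfrac{257}{25})·m_4 from \tfrac{257}{40}y - \tfrac{781}{80} → \tfrac{2429}{100}
  leading term 1: no divisor's leading term divides it; move \tfrac{2429}{100} to the remainder.
  remainder \tfrac{2429}{100} ≠ 0; add m_5 = \tfrac{2429}{100} to the basis.

The other S-polynomials (S(g_1,g_2), S(g_2,r), S(g_2,m_4), S(r,m_4), S(g_1,m_5), S(g_2,m_5), S(r,m_5), S(m_4,m_5)) all reduce to 0 modulo the current basis, so we have a Gröbner basis.
Inter-reduce: drop elements whose leading term is divisible by another's, tail-reduce, and make monic.
Reduced Gröbner basis: {1}.
The reduced Gröbner basis of I + (p) is {1}: the ideal is the whole ring, so the enlarged system has no common solution — adjoining p is inconsistent.

The remainder on division by a Gröbner basis is unique — it is the normal form.

Adjoining -2y^{2} - 4x + 34y + 33 makes the ideal the whole ring: the system is inconsistent.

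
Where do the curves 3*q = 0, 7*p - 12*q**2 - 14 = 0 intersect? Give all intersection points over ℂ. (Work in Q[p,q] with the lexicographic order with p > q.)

{(2, 0)}

Compute a lex Gröbner basis by Buchberger's algorithm.
f_1 = 3*q, LT = q.
f_2 = 7*p - 12*q**2 - 14, LT = p.

The S-polynomials (S(f_1,f_2)) all reduce to 0 modulo the current basis, so we have a Gröbner basis.
Inter-reduce: drop elements whose leading term is divisible by another's, tail-reduce, and make monic.
Reduced Gröbner basis: {p - 2, q}.

Since the basis is lex-ordered, q is univariate in q. Its roots are {0}. Back-substituting each root into the other basis elements fixes the other coordinates.
  q = 0: the earlier basis element becomes p - 2 = 0, giving p = 2 — point (2, 0).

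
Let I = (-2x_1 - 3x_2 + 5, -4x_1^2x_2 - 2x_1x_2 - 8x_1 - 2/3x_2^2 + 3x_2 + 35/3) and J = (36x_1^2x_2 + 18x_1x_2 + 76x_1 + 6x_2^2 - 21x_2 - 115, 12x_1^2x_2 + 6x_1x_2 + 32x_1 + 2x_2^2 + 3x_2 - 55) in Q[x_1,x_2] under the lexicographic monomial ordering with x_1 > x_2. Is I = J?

Yes, the ideals are equal.

Equality of ideals is decidable: compute both reduced Gröbner bases (unique for the ordering) and check whether they agree.
Buchberger on the first generating set:
f_1 = -2x_1 - 3x_2 + 5, LT = x_1.
f_2 = -4x_1^2x_2 - 2x_1x_2 - 8x_1 - 2/3x_2^2 + 3x_2 + 35/3, LT = x_1^2x_2.

S(f_1,f_2): lcm = x_1^2x_2. S = 3/2x_1x_2^2 - 3x_1x_2 - 2x_1 - 1/6x_2^2 + 3/4x_2 + 35/12.
  reduce S modulo (f_1, f_2):
  remainder -9/4x_2^3 + 97/12x_2^2 - 15/4x_2 - 25/12 ≠ 0; add g_3 = -9/4x_2^3 + 97/12x_2^2 - 15/4x_2 - 25/12 to the basis.

The other S-polynomials (S(f_1,g_3), S(f_2,g_3)) all reduce to 0 modulo the current basis, so we have a Gröbner basis.
Inter-reduce: drop elements whose leading term is divisible by another's, tail-reduce, and make monic.
Reduced Gröbner basis: {x_1 + 3/2x_2 - 5/2, x_2^3 - 97/27x_2^2 + 5/3x_2 + 25/27}.

Buchberger on the second generating set:
h_1 = 36x_1^2x_2 + 18x_1x_2 + 76x_1 + 6x_2^2 - 21x_2 - 115, LT = x_1^2x_2.
h_2 = 12x_1^2x_2 + 6x_1x_2 + 32x_1 + 2x_2^2 + 3x_2 - 55, LT = x_1^2x_2.

S(h_1,h_2): lcm = x_1^2x_2. S = -5/9x_1 - 5/6x_2 + 25/18.
  reduce S modulo (h_1, h_2):
  remainder -5/9x_1 - 5/6x_2 + 25/18 ≠ 0; add k_3 = -5/9x_1 - 5/6x_2 + 25/18 to the basis.

S(h_1,k_3): lcm = x_1^2x_2. S = -3/2x_1x_2^2 + 3x_1x_2 + 19/9x_1 + 1/6x_2^2 - 7/12x_2 - 115/36.
  reduce S modulo (h_1, h_2, k_3):
  remainder 9/4x_2^3 - 97/12x_2^2 + 15/4x_2 + 25/12 ≠ 0; add k_4 = 9/4x_2^3 - 97/12x_2^2 + 15/4x_2 + 25/12 to the basis.

The other S-polynomials (S(h_2,k_3), S(h_1,k_4), S(h_2,k_4), S(k_3,k_4)) all reduce to 0 modulo the current basis, so we have a Gröbner basis.
Inter-reduce: drop elements whose leading term is divisible by another's, tail-reduce, and make monic.
Reduced Gröbner basis: {x_1 + 3/2x_2 - 5/2, x_2^3 - 97/27x_2^2 + 5/3x_2 + 25/27}.

The two bases agree; hence the ideals are identical.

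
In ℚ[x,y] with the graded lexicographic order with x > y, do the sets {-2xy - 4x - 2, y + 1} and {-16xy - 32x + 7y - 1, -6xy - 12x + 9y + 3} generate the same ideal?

For a fixed monomial order, each ideal has a unique reduced Gröbner basis; comparing bases decides equality.
Buchberger on the first generating set:
f_1 = -2xy - 4x - 2, LT = xy.
f_2 = y + 1, LT = y.

S(f_1,f_2): lcm = xy. S = x + 1.
  leading term x: no divisor's leading term divides it; move x to the remainder.
  leading term 1: no divisor's leading term divides it; move 1 to the remainder.
  remainder x + 1 ≠ 0; add g_3 = x + 1 to the basis.

The other S-polynomials (S(f_1,g_3), S(f_2,g_3)) all reduce to 0 modulo the current basis, so we have a Gröbner basis.
Inter-reduce: drop elements whose leading term is divisible by another's, tail-reduce, and make monic.
Reduced Gröbner basis: {x + 1, y + 1}.

Buchberger on the second generating set:
h_1 = -16xy - 32x + 7y - 1, LT = xy.
h_2 = -6xy - 12x + 9y + 3, LT = xy.

S(h_1,h_2): lcm = xy. S = 17/16y + 9/16.
  leading term y: no divisor's leading term divides it; move 17/16y to the remainder.
  leading term 1: no divisor's leading term divides it; move 9/16 to the remainder.
  remainder 17/16y + 9/16 ≠ 0; add k_3 = 17/16y + 9/16 to the basis.

S(h_1,k_3): lcm = xy. S = 25/17x - 7/16y + 1/16.
  leading term x: no divisor's leading term divides it; move 25/17x to the remainder.
  leading term y: subtract (-7/17)·k_3 from -7/16y + 1/16 → 5/17
  leading term 1: no divisor's leading term divides it; move 5/17 to the remainder.
  remainder 25/17x + 5/17 ≠ 0; add k_4 = 25/17x + 5/17 to the basis.

The other S-polynomials (S(h_2,k_3), S(h_1,k_4), S(h_2,k_4), S(k_3,k_4)) all reduce to 0 modulo the current basis, so we have a Gröbner basis.
Inter-reduce: drop elements whose leading term is divisible by another's, tail-reduce, and make monic.
Reduced Gröbner basis: {x + ⅕, y + 9/17}.

These differ, so the ideals are not equal.
The choice of monomial ordering does not affect the verdict — as long as both bases are computed under the same ordering, their equality decides ideal equality.

No, the ideals differ.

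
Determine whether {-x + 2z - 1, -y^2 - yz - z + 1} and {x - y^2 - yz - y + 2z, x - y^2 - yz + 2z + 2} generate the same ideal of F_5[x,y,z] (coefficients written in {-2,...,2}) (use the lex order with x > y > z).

No, the ideals differ.

Equality of ideals is decidable: compute both reduced Gröbner bases (unique for the ordering) and check whether they agree.
Buchberger on the first generating set:
f_1 = -x + 2z - 1, LT = x.
f_2 = -y^2 - yz - z + 1, LT = y^2.

The S-polynomials (S(f_1,f_2)) all reduce to 0 modulo the current basis, so we have a Gröbner basis.
Inter-reduce: drop elements whose leading term is divisible by another's, tail-reduce, and make monic.
Reduced Gröbner basis: {x - 2z + 1, y^2 + yz + z - 1}.

Buchberger on the second generating set:
h_1 = x - y^2 - yz - y + 2z, LT = x.
h_2 = x - y^2 - yz + 2z + 2, LT = x.

S(h_1,h_2): lcm = x. S = -y - 2.
  reduce S modulo (h_1, h_2):
  remainder -y - 2 ≠ 0; add k_3 = -y - 2 to the basis.

The other S-polynomials (S(h_1,k_3), S(h_2,k_3)) all reduce to 0 modulo the current basis, so we have a Gröbner basis.
Inter-reduce: drop elements whose leading term is divisible by another's, tail-reduce, and make monic.
Reduced Gröbner basis: {x - z - 2, y + 2}.

The bases are distinct; the ideals are different.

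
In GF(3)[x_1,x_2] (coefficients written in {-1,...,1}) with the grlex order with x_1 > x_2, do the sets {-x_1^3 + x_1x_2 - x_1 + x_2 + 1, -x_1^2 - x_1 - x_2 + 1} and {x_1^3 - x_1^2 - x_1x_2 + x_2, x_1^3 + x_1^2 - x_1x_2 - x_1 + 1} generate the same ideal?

Yes, the ideals are equal.

Since reduced Gröbner bases are canonical representatives of ideals under a given ordering, it suffices to compute and compare them.
Buchberger on the first generating set:
f_1 = -x_1^3 + x_1x_2 - x_1 + x_2 + 1, LT = x_1^3.
f_2 = -x_1^2 - x_1 - x_2 + 1, LT = x_1^2.

S(f_1,f_2): lcm = x_1^3. S = -x_1^2 + x_1x_2 - x_1 - x_2 - 1.
  reduce S modulo (f_1, f_2):
  remainder x_1x_2 + 1 ≠ 0; add g_3 = x_1x_2 + 1 to the basis.

S(f_1,g_3): lcm = x_1^3x_2. S = -x_1x_2^2 - x_1^2 + x_1x_2 - x_2^2 - x_2.
  reduce S modulo (f_1, f_2, g_3):
  remainder -x_2^2 + x_1 + x_2 + 1 ≠ 0; add g_4 = -x_2^2 + x_1 + x_2 + 1 to the basis.

The other S-polynomials (S(f_2,g_3), S(f_1,g_4), S(f_2,g_4), S(g_3,g_4)) all reduce to 0 modulo the current basis, so we have a Gröbner basis.
Inter-reduce: drop elements whose leading term is divisible by another's, tail-reduce, and make monic.
Reduced Gröbner basis: {x_1^2 + x_1 + x_2 - 1, x_1x_2 + 1, x_2^2 - x_1 - x_2 - 1}.

Buchberger on the second generating set:
h_1 = x_1^3 - x_1^2 - x_1x_2 + x_2, LT = x_1^3.
h_2 = x_1^3 + x_1^2 - x_1x_2 - x_1 + 1, LT = x_1^3.

S(h_1,h_2): lcm = x_1^3. S = x_1^2 + x_1 + x_2 - 1.
  reduce S modulo (h_1, h_2):
  remainder x_1^2 + x_1 + x_2 - 1 ≠ 0; add k_3 = x_1^2 + x_1 + x_2 - 1 to the basis.

S(h_1,k_3): lcm = x_1^3. S = x_1^2 + x_1x_2 + x_1 + x_2.
  reduce S modulo (h_1, h_2, k_3):
  remainder x_1x_2 + 1 ≠ 0; add k_4 = x_1x_2 + 1 to the basis.

S(h_1,k_4): lcm = x_1^3x_2. S = -x_1^2x_2 - x_1x_2^2 - x_1^2 + x_2^2.
  reduce S modulo (h_1, h_2, k_3, k_4):
  remainder -x_2^2 + x_1 + x_2 + 1 ≠ 0; add k_5 = -x_2^2 + x_1 + x_2 + 1 to the basis.

The other S-polynomials (S(h_2,k_3), S(h_2,k_4), S(k_3,k_4), S(h_1,k_5), S(h_2,k_5), S(k_3,k_5), S(k_4,k_5)) all reduce to 0 modulo the current basis, so we have a Gröbner basis.
Inter-reduce: drop elements whose leading term is divisible by another's, tail-reduce, and make monic.
Reduced Gröbner basis: {x_1^2 + x_1 + x_2 - 1, x_1x_2 + 1, x_2^2 - x_1 - x_2 - 1}.

Same reduced basis, so the two generating sets span the same ideal.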